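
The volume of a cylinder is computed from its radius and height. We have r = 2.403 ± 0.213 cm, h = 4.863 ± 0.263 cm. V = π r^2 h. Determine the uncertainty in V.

V is a product of powers, so relative uncertainties combine in quadrature:
  (2·δr/r)² = (2×0.0886)² = 0.0314;  (1·δh/h)² = (1×0.0541)² = 0.00292
δV/V = √(0.0344) = 0.185
V = 88.22 cm^3, so δV = 0.185 × 88.22 = 16.4 cm^3.

16.4 cm^3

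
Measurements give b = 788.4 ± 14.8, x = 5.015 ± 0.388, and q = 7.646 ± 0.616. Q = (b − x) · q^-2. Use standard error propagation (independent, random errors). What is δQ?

2.17

Let u = b − x = 783.4. δu = √(δb² + δx²) = √(219 + 0.151) = 14.8, so δu/u = 0.0189.
Q is then a monomial in u, q:
δQ/Q = √((δu/u)² + (-2·δq/q)²) = √(0.000357 + 0.0260) = 0.162
Q = 13.40, so δQ = 0.162 × 13.40 = 2.17.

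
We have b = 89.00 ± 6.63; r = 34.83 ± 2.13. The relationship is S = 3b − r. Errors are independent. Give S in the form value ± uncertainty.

S is a linear combination, so absolute uncertainties add in quadrature:
  (3·δb)² = 396;  (δr)² = 4.54
δS = √(400) = 20.0
S = 232.2.

232.2 ± 20.0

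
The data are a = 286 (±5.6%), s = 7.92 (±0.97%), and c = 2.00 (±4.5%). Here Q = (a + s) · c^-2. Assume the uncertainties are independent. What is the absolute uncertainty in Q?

Let u = a + s = 294. δu = √(δa² + δs²) = √(257 + 0.00590) = 16.0, so δu/u = 0.0545.
Q is then a monomial in u, c:
δQ/Q = √((δu/u)² + (-2·δc/c)²) = √(0.00297 + 0.00810) = 0.105
Q = 73.5, so δQ = 0.105 × 73.5 = 7.73.

7.73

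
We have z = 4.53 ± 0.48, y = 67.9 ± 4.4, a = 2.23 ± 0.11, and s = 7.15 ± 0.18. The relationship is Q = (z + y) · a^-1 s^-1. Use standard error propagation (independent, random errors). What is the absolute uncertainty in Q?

Let u = z + y = 72.4. δu = √(δz² + δy²) = √(0.230 + 19.4) = 4.43, so δu/u = 0.0611.
Q is then a monomial in u, a, s:
δQ/Q = √((δu/u)² + (-1·δa/a)² + (-1·δs/s)²) = √(0.00373 + 0.00243 + 0.000634) = 0.0825
Q = 4.54, so δQ = 0.0825 × 4.54 = 0.375.

0.375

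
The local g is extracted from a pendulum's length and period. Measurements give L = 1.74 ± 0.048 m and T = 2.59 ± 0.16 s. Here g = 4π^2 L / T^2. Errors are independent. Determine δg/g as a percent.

12.7%

Relative error in a monomial: (δg/g)² = Σ (nᵢ · δxᵢ/xᵢ)².
  (1·δL/L)² = (1×0.0276)² = 0.000761;  (-2·δT/T)² = (-2×0.0618)² = 0.0153
δg/g = √(0.0160) = 0.127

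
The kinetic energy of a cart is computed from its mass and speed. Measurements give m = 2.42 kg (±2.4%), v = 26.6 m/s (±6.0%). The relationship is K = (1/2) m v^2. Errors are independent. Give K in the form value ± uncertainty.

856 ± 105 J

For a monomial K ∝ m, v^2, fractional errors add in quadrature:
  (1·δm/m)² = (1×0.0240)² = 0.000576;  (2·δv/v)² = (2×0.0600)² = 0.0144
δK/K = √(0.0150) = 0.122
K = 856 J, so δK = 0.122 × 856 = 105 J.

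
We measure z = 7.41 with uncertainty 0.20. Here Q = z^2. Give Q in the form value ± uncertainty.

54.9 ± 2.96

Since Q is a product/quotient, work with relative uncertainties:
  (2·δz/z)² = (2×0.0270)² = 0.00291
δQ/Q = √(0.00291) = 0.0540
Q = 54.9, so δQ = 0.0540 × 54.9 = 2.96.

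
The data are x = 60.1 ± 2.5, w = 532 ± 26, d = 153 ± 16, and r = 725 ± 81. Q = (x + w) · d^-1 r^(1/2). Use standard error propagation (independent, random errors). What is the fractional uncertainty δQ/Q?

0.127

Let u = x + w = 592. δu = √(δx² + δw²) = √(6.25 + 676) = 26.1, so δu/u = 0.0441.
Q is then a monomial in u, d, r:
δQ/Q = √((δu/u)² + (-1·δd/d)² + (½·δr/r)²) = √(0.00195 + 0.0109 + 0.00312) = 0.127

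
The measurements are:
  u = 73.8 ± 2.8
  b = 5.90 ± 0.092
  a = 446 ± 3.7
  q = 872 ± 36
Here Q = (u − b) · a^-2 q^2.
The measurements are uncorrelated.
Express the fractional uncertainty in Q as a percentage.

9.38%

Let w = u − b = 67.9. δw = √(δu² + δb²) = √(7.84 + 0.00846) = 2.80, so δw/w = 0.0413.
Q is then a monomial in w, a, q:
δQ/Q = √((δw/w)² + (-2·δa/a)² + (2·δq/q)²) = √(0.00170 + 0.000275 + 0.00682) = 0.0938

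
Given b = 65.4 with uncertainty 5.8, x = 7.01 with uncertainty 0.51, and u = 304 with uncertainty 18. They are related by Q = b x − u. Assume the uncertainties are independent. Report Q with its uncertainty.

154 ± 55.6

Let p = b·x = 458. δp/p = √((1·δb/b)² + (1·δx/x)²) = √(0.00787 + 0.00529) = 0.115, so δp = 52.6.
Q = p − u: δQ = √(δp² + δu²) = √(2770 + 324) = 55.6
Q = 154.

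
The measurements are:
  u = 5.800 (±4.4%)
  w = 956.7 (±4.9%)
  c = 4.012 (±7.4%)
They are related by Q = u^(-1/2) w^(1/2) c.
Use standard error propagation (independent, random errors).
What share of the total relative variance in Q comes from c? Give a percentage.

(δQ/Q)² = (−½·δu/u)² + (½·δw/w)² + (1·δc/c)²
  u term: (-0.5×0.0440)² = 0.000484
  w term: (0.5×0.0490)² = 0.000600
  c term: (1×0.0740)² = 0.00548
Total = 0.00656. Share from c = 0.00548/0.00656 = 0.835.

83.5%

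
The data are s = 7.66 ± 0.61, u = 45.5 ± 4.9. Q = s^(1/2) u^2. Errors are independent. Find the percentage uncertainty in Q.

21.9%

Q is a product of powers, so relative uncertainties combine in quadrature:
  (½·δs/s)² = (0.5×0.0796)² = 0.00159;  (2·δu/u)² = (2×0.108)² = 0.0464
δQ/Q = √(0.0480) = 0.219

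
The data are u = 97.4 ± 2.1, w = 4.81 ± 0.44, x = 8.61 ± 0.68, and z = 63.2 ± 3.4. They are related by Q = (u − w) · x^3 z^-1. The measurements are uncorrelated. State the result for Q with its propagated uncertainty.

935 ± 228

Let h = u − w = 92.6. δh = √(δu² + δw²) = √(4.41 + 0.194) = 2.15, so δh/h = 0.0232.
Q is then a monomial in h, x, z:
δQ/Q = √((δh/h)² + (3·δx/x)² + (-1·δz/z)²) = √(0.000537 + 0.0561 + 0.00289) = 0.244
Q = 935, so δQ = 0.244 × 935 = 228.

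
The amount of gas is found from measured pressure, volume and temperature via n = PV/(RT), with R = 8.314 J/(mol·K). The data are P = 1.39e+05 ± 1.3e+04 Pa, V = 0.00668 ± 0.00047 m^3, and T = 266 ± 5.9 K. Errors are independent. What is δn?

0.0500 mol

Each factor contributes (exponent × relative error)² to (δn/n)²:
  (1·δP/P)² = (1×0.0935)² = 0.00875;  (1·δV/V)² = (1×0.0704)² = 0.00495;  (-1·δT/T)² = (-1×0.0222)² = 0.000492
δn/n = √(0.0142) = 0.119
n = 0.420 mol, so δn = 0.119 × 0.420 = 0.0500 mol.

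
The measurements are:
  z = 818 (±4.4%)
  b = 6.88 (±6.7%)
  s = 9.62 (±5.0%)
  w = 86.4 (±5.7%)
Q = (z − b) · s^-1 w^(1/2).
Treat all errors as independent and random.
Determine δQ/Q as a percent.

7.27%

Let u = z − b = 811. δu = √(δz² + δb²) = √(1300 + 0.212) = 36.0, so δu/u = 0.0444.
Q is then a monomial in u, s, w:
δQ/Q = √((δu/u)² + (-1·δs/s)² + (½·δw/w)²) = √(0.00197 + 0.00250 + 0.000812) = 0.0727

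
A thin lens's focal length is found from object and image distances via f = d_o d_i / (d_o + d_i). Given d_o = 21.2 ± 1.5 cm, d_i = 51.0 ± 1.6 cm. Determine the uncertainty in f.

0.761 cm

∂f/∂d_o = (d_i/(d_o+d_i))² = 0.499;  ∂f/∂d_i = (d_o/(d_o+d_i))² = 0.0862
δf = √((∂f/∂d_o · δd_o)² + (∂f/∂d_i · δd_i)²) = √(0.560 + 0.0190) = 0.761 cm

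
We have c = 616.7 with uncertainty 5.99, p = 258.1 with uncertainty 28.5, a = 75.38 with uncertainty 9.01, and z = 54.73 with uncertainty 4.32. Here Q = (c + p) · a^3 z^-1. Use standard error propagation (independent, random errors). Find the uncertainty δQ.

Let u = c + p = 874.8. δu = √(δc² + δp²) = √(35.9 + 812) = 29.1, so δu/u = 0.0333.
Q is then a monomial in u, a, z:
δQ/Q = √((δu/u)² + (3·δa/a)² + (-1·δz/z)²) = √(0.00111 + 0.129 + 0.00623) = 0.369
Q = 6.846e+06, so δQ = 0.369 × 6.846e+06 = 2.52e+06.

2.52e+06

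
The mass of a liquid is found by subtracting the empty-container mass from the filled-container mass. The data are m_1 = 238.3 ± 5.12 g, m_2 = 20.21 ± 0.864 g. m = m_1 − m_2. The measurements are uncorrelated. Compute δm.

For a sum/difference, combine absolute errors in quadrature:
  (δm_1)² = 26.2;  (δm_2)² = 0.746
δm = √(27.0) = 5.19 g

5.19 g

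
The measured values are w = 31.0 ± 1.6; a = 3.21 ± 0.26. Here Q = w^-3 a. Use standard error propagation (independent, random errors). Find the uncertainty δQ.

Relative error in a monomial: (δQ/Q)² = Σ (nᵢ · δxᵢ/xᵢ)².
  (-3·δw/w)² = (-3×0.0516)² = 0.0240;  (1·δa/a)² = (1×0.0810)² = 0.00656
δQ/Q = √(0.0305) = 0.175
Q = 0.000108, so δQ = 0.175 × 0.000108 = 1.88e-05.

1.88e-05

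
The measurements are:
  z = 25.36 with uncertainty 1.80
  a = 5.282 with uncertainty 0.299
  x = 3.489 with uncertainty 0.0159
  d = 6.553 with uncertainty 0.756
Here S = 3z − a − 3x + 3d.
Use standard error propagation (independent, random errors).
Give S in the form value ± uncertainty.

Each term contributes (cᵢ δxᵢ)² to (δS)²:
  (3·δz)² = 29.2;  (δa)² = 0.0894;  (3·δx)² = 0.00228;  (3·δd)² = 5.14
δS = √(34.4) = 5.86
S = 79.99.

79.99 ± 5.86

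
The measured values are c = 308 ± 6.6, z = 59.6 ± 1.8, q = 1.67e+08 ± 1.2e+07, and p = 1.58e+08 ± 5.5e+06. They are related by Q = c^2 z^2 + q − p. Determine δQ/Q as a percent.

Let w = c^2·z^2 = 3.37e+08. δw/w = √((2·δc/c)² + (2·δz/z)²) = √(0.00184 + 0.00365) = 0.0741, so δw = 2.5e+07.
Q = w + q − p: δQ = √(δw² + δq² + δp²) = √(6.23e+14 + 1.44e+14 + 3.02e+13) = 2.82e+07
Q = 3.46e+08, so δQ/Q = 2.82e+07/3.46e+08 = 0.0816.

8.16%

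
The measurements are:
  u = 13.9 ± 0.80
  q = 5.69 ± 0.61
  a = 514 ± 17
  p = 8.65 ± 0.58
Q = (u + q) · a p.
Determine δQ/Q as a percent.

Let w = u + q = 19.6. δw = √(δu² + δq²) = √(0.640 + 0.372) = 1.01, so δw/w = 0.0514.
Q is then a monomial in w, a, p:
δQ/Q = √((δw/w)² + (1·δa/a)² + (1·δp/p)²) = √(0.00264 + 0.00109 + 0.00450) = 0.0907

9.07%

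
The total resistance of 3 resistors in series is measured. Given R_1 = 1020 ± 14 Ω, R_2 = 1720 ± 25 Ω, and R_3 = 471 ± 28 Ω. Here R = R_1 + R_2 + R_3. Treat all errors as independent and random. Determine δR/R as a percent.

Each term contributes (cᵢ δxᵢ)² to (δR)²:
  (δR_1)² = 196;  (δR_2)² = 625;  (δR_3)² = 784
δR = √(1600) = 40.1 Ω
R = 3210 Ω, so δR/R = 40.1/3210 = 0.0125.

1.25%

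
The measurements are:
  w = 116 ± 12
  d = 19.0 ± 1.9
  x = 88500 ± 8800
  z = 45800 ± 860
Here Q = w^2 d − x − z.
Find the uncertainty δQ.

59400

Let p = w^2·d = 2.56e+05. δp/p = √((2·δw/w)² + (1·δd/d)²) = √(0.0428 + 0.0100) = 0.230, so δp = 58800.
Q = p − x − z: δQ = √(δp² + δx² + δz²) = √(3.45e+09 + 7.74e+07 + 7.4e+05) = 59400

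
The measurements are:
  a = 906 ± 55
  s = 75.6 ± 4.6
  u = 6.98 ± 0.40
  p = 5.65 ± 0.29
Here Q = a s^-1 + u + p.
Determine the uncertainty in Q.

Let w = a·s^-1 = 12.0. δw/w = √((1·δa/a)² + (-1·δs/s)²) = √(0.00369 + 0.00370) = 0.0860, so δw = 1.03.
Q = w + u + p: δQ = √(δw² + δu² + δp²) = √(1.06 + 0.160 + 0.0841) = 1.14

1.14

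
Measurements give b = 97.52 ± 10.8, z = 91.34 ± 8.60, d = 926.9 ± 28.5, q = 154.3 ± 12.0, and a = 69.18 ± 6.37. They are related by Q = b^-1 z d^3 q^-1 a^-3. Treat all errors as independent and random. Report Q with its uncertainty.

14.60 ± 4.89

Products/powers → add relative errors in quadrature, weighted by exponent:
  (-1·δb/b)² = (-1×0.111)² = 0.0123;  (1·δz/z)² = (1×0.0942)² = 0.00886;  (3·δd/d)² = (3×0.0307)² = 0.00851;  (-1·δq/q)² = (-1×0.0778)² = 0.00605;  (-3·δa/a)² = (-3×0.0921)² = 0.0763
δQ/Q = √(0.112) = 0.335
Q = 14.60, so δQ = 0.335 × 14.60 = 4.89.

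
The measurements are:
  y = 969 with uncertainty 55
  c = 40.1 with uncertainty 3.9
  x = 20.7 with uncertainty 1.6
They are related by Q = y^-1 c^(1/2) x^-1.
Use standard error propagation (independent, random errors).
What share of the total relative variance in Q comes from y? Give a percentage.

27.9%

(δQ/Q)² = (-1·δy/y)² + (½·δc/c)² + (-1·δx/x)²
  y term: (-1×0.0568)² = 0.00322
  c term: (0.5×0.0973)² = 0.00236
  x term: (-1×0.0773)² = 0.00597
Total = 0.0116. Share from y = 0.00322/0.0116 = 0.279.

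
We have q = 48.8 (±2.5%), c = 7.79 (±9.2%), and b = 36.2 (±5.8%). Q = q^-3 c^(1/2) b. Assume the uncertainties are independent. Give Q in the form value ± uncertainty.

For a monomial Q ∝ q^-3, c^(1/2), b, fractional errors add in quadrature:
  (-3·δq/q)² = (-3×0.0250)² = 0.00563;  (½·δc/c)² = (0.5×0.0920)² = 0.00212;  (1·δb/b)² = (1×0.0580)² = 0.00336
δQ/Q = √(0.0111) = 0.105
Q = 0.000869, so δQ = 0.105 × 0.000869 = 9.16e-05.

(8.69 ± 0.916) × 10^-4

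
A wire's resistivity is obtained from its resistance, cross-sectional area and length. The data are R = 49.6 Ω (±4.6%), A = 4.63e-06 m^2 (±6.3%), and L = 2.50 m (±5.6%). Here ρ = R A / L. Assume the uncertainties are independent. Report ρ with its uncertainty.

(9.19 ± 0.882) × 10^-5 Ω·m

ρ is a product of powers, so relative uncertainties combine in quadrature:
  (1·δR/R)² = (1×0.0460)² = 0.00212;  (1·δA/A)² = (1×0.0630)² = 0.00397;  (-1·δL/L)² = (-1×0.0560)² = 0.00314
δρ/ρ = √(0.00922) = 0.0960
ρ = 9.19e-05 Ω·m, so δρ = 0.0960 × 9.19e-05 = 8.82e-06 Ω·m.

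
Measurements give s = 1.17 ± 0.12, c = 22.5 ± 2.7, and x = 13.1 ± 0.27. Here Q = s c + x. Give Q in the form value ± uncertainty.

Let p = s·c = 26.3. δp/p = √((1·δs/s)² + (1·δc/c)²) = √(0.0105 + 0.0144) = 0.158, so δp = 4.16.
Q = p + x: δQ = √(δp² + δx²) = √(17.3 + 0.0729) = 4.16
Q = 39.4.

39.4 ± 4.16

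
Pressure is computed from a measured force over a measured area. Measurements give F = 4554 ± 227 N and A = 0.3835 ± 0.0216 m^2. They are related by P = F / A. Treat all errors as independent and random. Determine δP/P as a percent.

Each factor contributes (exponent × relative error)² to (δP/P)²:
  (1·δF/F)² = (1×0.0498)² = 0.00248;  (-1·δA/A)² = (-1×0.0563)² = 0.00317
δP/P = √(0.00566) = 0.0752

7.52%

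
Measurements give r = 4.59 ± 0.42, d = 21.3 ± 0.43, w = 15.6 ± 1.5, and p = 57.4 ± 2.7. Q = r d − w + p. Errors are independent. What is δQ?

Let h = r·d = 97.8. δh/h = √((1·δr/r)² + (1·δd/d)²) = √(0.00837 + 0.000408) = 0.0937, so δh = 9.16.
Q = h − w + p: δQ = √(δh² + δw² + δp²) = √(83.9 + 2.25 + 7.29) = 9.67

9.67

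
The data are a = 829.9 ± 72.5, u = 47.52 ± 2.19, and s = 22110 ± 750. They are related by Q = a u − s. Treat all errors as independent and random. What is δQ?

Let p = a·u = 39440. δp/p = √((1·δa/a)² + (1·δu/u)²) = √(0.00763 + 0.00212) = 0.0988, so δp = 3900.
Q = p − s: δQ = √(δp² + δs²) = √(1.52e+07 + 5.62e+05) = 3970

3970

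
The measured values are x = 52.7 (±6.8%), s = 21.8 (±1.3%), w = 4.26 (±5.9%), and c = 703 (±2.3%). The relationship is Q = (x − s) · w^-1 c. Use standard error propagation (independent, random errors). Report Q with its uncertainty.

Let u = x − s = 30.9. δu = √(δx² + δs²) = √(12.8 + 0.0803) = 3.59, so δu/u = 0.116.
Q is then a monomial in u, w, c:
δQ/Q = √((δu/u)² + (-1·δw/w)² + (1·δc/c)²) = √(0.0135 + 0.00348 + 0.000529) = 0.132
Q = 5100, so δQ = 0.132 × 5100 = 675.

5100 ± 675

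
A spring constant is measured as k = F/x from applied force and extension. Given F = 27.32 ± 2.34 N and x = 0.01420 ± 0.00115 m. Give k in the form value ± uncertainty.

Each factor contributes (exponent × relative error)² to (δk/k)²:
  (1·δF/F)² = (1×0.0857)² = 0.00734;  (-1·δx/x)² = (-1×0.0810)² = 0.00656
δk/k = √(0.0139) = 0.118
k = 1924 N/m, so δk = 0.118 × 1924 = 227 N/m.

1924 ± 227 N/m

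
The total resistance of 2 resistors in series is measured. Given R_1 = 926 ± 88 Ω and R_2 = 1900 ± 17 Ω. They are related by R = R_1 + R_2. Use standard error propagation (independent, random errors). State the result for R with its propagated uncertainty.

2830 ± 89.6 Ω

For a sum/difference, combine absolute errors in quadrature:
  (δR_1)² = 7740;  (δR_2)² = 289
δR = √(8030) = 89.6 Ω
R = 2830 Ω.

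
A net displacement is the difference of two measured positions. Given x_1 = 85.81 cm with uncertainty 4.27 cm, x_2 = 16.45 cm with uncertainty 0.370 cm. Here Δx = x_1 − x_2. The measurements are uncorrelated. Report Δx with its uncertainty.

Δx is a linear combination, so absolute uncertainties add in quadrature:
  (δx_1)² = 18.2;  (δx_2)² = 0.137
δΔx = √(18.4) = 4.29 cm
Δx = 69.36 cm.

69.36 ± 4.29 cm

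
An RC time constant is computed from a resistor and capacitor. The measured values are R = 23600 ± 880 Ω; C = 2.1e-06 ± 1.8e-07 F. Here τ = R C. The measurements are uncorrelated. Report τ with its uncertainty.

Relative error in a monomial: (δτ/τ)² = Σ (nᵢ · δxᵢ/xᵢ)².
  (1·δR/R)² = (1×0.0373)² = 0.00139;  (1·δC/C)² = (1×0.0857)² = 0.00735
δτ/τ = √(0.00874) = 0.0935
τ = 0.0496 s, so δτ = 0.0935 × 0.0496 = 0.00463 s.

0.0496 ± 0.00463 s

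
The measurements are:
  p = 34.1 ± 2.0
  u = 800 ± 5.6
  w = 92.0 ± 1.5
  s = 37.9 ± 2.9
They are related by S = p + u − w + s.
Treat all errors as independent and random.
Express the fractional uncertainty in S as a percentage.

Absolute uncertainties add in quadrature for a linear combination:
  (δp)² = 4.00;  (δu)² = 31.4;  (δw)² = 2.25;  (δs)² = 8.41
δS = √(46.0) = 6.78
S = 780, so δS/S = 6.78/780 = 0.00870.

0.870%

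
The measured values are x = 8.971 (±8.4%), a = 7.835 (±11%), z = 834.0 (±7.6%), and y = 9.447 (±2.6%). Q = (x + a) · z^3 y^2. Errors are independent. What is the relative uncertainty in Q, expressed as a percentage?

Let u = x + a = 16.81. δu = √(δx² + δa²) = √(0.568 + 0.743) = 1.14, so δu/u = 0.0681.
Q is then a monomial in u, z, y:
δQ/Q = √((δu/u)² + (3·δz/z)² + (2·δy/y)²) = √(0.00464 + 0.0520 + 0.00270) = 0.244

24.4%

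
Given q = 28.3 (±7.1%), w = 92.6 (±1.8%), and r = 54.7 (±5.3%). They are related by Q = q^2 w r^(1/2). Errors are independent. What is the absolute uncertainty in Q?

Since Q is a product/quotient, work with relative uncertainties:
  (2·δq/q)² = (2×0.0710)² = 0.0202;  (1·δw/w)² = (1×0.0180)² = 0.000324;  (½·δr/r)² = (0.5×0.0530)² = 0.000702
δQ/Q = √(0.0212) = 0.146
Q = 5.49e+05, so δQ = 0.146 × 5.49e+05 = 79800.

79800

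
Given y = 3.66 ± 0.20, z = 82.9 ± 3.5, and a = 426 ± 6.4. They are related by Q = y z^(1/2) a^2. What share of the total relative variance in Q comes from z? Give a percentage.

10.3%

(δQ/Q)² = (1·δy/y)² + (½·δz/z)² + (2·δa/a)²
  y term: (1×0.0546)² = 0.00299
  z term: (0.5×0.0422)² = 0.000446
  a term: (2×0.0150)² = 0.000903
Total = 0.00433. Share from z = 0.000446/0.00433 = 0.103.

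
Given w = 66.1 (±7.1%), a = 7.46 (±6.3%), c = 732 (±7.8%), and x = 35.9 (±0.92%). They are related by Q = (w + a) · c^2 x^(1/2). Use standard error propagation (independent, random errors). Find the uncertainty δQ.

Let u = w + a = 73.6. δu = √(δw² + δa²) = √(22.0 + 0.221) = 4.72, so δu/u = 0.0641.
Q is then a monomial in u, c, x:
δQ/Q = √((δu/u)² + (2·δc/c)² + (½·δx/x)²) = √(0.00411 + 0.0243 + 2.12e-05) = 0.169
Q = 2.36e+08, so δQ = 0.169 × 2.36e+08 = 3.98e+07.

3.98e+07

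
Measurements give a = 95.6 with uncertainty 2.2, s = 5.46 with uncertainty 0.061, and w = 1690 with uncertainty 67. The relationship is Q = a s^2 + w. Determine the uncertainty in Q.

113

Let p = a·s^2 = 2850. δp/p = √((1·δa/a)² + (2·δs/s)²) = √(0.000530 + 0.000499) = 0.0321, so δp = 91.4.
Q = p + w: δQ = √(δp² + δw²) = √(8360 + 4490) = 113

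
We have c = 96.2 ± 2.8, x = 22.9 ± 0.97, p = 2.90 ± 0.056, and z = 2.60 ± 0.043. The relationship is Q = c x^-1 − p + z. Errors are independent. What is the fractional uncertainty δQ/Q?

0.0582

Let w = c·x^-1 = 4.20. δw/w = √((1·δc/c)² + (-1·δx/x)²) = √(0.000847 + 0.00179) = 0.0514, so δw = 0.216.
Q = w − p + z: δQ = √(δw² + δp² + δz²) = √(0.0466 + 0.00314 + 0.00185) = 0.227
Q = 3.90, so δQ/Q = 0.227/3.90 = 0.0582.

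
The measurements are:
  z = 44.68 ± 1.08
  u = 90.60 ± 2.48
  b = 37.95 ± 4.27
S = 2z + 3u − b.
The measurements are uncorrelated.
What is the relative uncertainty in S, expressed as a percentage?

Absolute uncertainties add in quadrature for a linear combination:
  (2·δz)² = 4.67;  (3·δu)² = 55.4;  (δb)² = 18.2
δS = √(78.3) = 8.85
S = 323.2, so δS/S = 8.85/323.2 = 0.0274.

2.74%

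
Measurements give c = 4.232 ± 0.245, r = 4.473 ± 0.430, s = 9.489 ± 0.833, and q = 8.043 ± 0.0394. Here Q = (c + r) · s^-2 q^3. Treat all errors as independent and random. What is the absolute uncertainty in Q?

Let u = c + r = 8.705. δu = √(δc² + δr²) = √(0.0600 + 0.185) = 0.495, so δu/u = 0.0569.
Q is then a monomial in u, s, q:
δQ/Q = √((δu/u)² + (-2·δs/s)² + (3·δq/q)²) = √(0.00323 + 0.0308 + 0.000216) = 0.185
Q = 50.30, so δQ = 0.185 × 50.30 = 9.31.

9.31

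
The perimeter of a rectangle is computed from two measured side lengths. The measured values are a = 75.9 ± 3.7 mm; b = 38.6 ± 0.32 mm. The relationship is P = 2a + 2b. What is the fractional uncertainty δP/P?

0.0324

Absolute uncertainties add in quadrature for a linear combination:
  (2·δa)² = 54.8;  (2·δb)² = 0.410
δP = √(55.2) = 7.43 mm
P = 229 mm, so δP/P = 7.43/229 = 0.0324.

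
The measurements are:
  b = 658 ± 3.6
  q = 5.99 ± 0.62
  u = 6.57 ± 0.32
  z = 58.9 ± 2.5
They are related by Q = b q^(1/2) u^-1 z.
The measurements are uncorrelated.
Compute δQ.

Since Q is a product/quotient, work with relative uncertainties:
  (1·δb/b)² = (1×0.00547)² = 2.99e-05;  (½·δq/q)² = (0.5×0.104)² = 0.00268;  (-1·δu/u)² = (-1×0.0487)² = 0.00237;  (1·δz/z)² = (1×0.0424)² = 0.00180
δQ/Q = √(0.00688) = 0.0830
Q = 14400, so δQ = 0.0830 × 14400 = 1200.

1200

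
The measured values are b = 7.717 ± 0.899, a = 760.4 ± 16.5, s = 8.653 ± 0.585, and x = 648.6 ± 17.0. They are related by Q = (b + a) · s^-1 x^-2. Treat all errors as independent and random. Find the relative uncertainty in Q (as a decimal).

0.0882

Let u = b + a = 768.1. δu = √(δb² + δa²) = √(0.808 + 272) = 16.5, so δu/u = 0.0215.
Q is then a monomial in u, s, x:
δQ/Q = √((δu/u)² + (-1·δs/s)² + (-2·δx/x)²) = √(0.000463 + 0.00457 + 0.00275) = 0.0882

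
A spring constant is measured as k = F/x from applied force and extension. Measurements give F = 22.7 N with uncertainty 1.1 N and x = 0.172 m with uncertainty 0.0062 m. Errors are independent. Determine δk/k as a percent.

6.04%

k is a product of powers, so relative uncertainties combine in quadrature:
  (1·δF/F)² = (1×0.0485)² = 0.00235;  (-1·δx/x)² = (-1×0.0360)² = 0.00130
δk/k = √(0.00365) = 0.0604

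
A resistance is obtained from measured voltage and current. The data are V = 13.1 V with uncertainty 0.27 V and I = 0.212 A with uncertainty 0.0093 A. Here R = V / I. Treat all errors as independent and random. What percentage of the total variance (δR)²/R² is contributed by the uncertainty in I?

(δR/R)² = (1·δV/V)² + (-1·δI/I)²
  V term: (1×0.0206)² = 0.000425
  I term: (-1×0.0439)² = 0.00192
Total = 0.00235. Share from I = 0.00192/0.00235 = 0.819.

81.9%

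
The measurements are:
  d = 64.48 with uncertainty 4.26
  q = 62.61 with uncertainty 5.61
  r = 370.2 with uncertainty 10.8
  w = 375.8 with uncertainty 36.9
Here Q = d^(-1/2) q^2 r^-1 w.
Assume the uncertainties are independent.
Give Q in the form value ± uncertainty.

Q is a product of powers, so relative uncertainties combine in quadrature:
  (−½·δd/d)² = (-0.5×0.0661)² = 0.00109;  (2·δq/q)² = (2×0.0896)² = 0.0321;  (-1·δr/r)² = (-1×0.0292)² = 0.000851;  (1·δw/w)² = (1×0.0982)² = 0.00964
δQ/Q = √(0.0437) = 0.209
Q = 495.6, so δQ = 0.209 × 495.6 = 104.

495.6 ± 104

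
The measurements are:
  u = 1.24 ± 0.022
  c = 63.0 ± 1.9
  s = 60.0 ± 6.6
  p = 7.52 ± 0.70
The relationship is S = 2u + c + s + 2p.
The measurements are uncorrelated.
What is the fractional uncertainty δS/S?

S is a linear combination, so absolute uncertainties add in quadrature:
  (2·δu)² = 0.00194;  (δc)² = 3.61;  (δs)² = 43.6;  (2·δp)² = 1.96
δS = √(49.1) = 7.01
S = 141, so δS/S = 7.01/141 = 0.0499.

0.0499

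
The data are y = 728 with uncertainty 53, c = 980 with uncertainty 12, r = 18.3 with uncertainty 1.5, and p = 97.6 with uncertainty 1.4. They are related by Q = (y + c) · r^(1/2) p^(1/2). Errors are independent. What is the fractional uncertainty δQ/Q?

Let u = y + c = 1710. δu = √(δy² + δc²) = √(2810 + 144) = 54.3, so δu/u = 0.0318.
Q is then a monomial in u, r, p:
δQ/Q = √((δu/u)² + (½·δr/r)² + (½·δp/p)²) = √(0.00101 + 0.00168 + 5.14e-05) = 0.0524

0.0524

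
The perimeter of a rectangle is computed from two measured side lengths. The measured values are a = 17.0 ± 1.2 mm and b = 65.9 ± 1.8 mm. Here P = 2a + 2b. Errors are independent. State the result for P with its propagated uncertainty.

Each term contributes (cᵢ δxᵢ)² to (δP)²:
  (2·δa)² = 5.76;  (2·δb)² = 13.0
δP = √(18.7) = 4.33 mm
P = 166 mm.

166 ± 4.33 mm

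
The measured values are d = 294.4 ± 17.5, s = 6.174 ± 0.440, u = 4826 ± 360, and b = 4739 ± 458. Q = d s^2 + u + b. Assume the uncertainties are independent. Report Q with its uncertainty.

20790 ± 1830

Let p = d·s^2 = 11220. δp/p = √((1·δd/d)² + (2·δs/s)²) = √(0.00353 + 0.0203) = 0.154, so δp = 1730.
Q = p + u + b: δQ = √(δp² + δu² + δb²) = √(3e+06 + 1.3e+05 + 2.1e+05) = 1830
Q = 20790.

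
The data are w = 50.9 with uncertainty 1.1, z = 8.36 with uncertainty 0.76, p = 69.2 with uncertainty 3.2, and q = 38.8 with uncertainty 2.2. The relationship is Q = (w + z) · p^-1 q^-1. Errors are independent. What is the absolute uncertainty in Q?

Let u = w + z = 59.3. δu = √(δw² + δz²) = √(1.21 + 0.578) = 1.34, so δu/u = 0.0226.
Q is then a monomial in u, p, q:
δQ/Q = √((δu/u)² + (-1·δp/p)² + (-1·δq/q)²) = √(0.000509 + 0.00214 + 0.00322) = 0.0766
Q = 0.0221, so δQ = 0.0766 × 0.0221 = 0.00169.

0.00169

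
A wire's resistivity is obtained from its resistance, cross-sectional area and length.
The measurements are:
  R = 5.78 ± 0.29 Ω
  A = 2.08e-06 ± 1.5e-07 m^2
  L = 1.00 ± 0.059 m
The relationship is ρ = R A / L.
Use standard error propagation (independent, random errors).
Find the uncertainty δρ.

Relative error in a monomial: (δρ/ρ)² = Σ (nᵢ · δxᵢ/xᵢ)².
  (1·δR/R)² = (1×0.0502)² = 0.00252;  (1·δA/A)² = (1×0.0721)² = 0.00520;  (-1·δL/L)² = (-1×0.0590)² = 0.00348
δρ/ρ = √(0.0112) = 0.106
ρ = 1.2e-05 Ω·m, so δρ = 0.106 × 1.2e-05 = 1.27e-06 Ω·m.

1.27e-06 Ω·m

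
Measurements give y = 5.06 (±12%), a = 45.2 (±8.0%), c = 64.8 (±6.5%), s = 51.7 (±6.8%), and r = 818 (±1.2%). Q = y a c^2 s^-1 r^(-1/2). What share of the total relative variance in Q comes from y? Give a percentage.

(δQ/Q)² = (1·δy/y)² + (1·δa/a)² + (2·δc/c)² + (-1·δs/s)² + (−½·δr/r)²
  y term: (1×0.120)² = 0.0144
  a term: (1×0.0800)² = 0.00640
  c term: (2×0.0650)² = 0.0169
  s term: (-1×0.0680)² = 0.00462
  r term: (-0.5×0.0120)² = 3.6e-05
Total = 0.0424. Share from y = 0.0144/0.0424 = 0.340.

34.0%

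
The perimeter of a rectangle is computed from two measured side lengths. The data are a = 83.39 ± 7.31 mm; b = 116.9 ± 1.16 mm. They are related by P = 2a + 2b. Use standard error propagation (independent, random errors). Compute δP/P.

For a sum/difference, combine absolute errors in quadrature:
  (2·δa)² = 214;  (2·δb)² = 5.38
δP = √(219) = 14.8 mm
P = 400.6 mm, so δP/P = 14.8/400.6 = 0.0370.

0.0370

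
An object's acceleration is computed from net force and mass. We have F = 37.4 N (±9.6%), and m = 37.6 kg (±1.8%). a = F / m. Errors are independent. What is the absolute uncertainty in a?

Each factor contributes (exponent × relative error)² to (δa/a)²:
  (1·δF/F)² = (1×0.0960)² = 0.00922;  (-1·δm/m)² = (-1×0.0180)² = 0.000324
δa/a = √(0.00954) = 0.0977
a = 0.995 m/s^2, so δa = 0.0977 × 0.995 = 0.0972 m/s^2.

0.0972 m/s^2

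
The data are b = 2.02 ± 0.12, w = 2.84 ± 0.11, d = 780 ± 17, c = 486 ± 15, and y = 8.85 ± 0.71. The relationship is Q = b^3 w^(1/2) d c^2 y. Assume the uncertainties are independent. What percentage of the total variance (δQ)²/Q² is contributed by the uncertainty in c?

(δQ/Q)² = (3·δb/b)² + (½·δw/w)² + (1·δd/d)² + (2·δc/c)² + (1·δy/y)²
  b term: (3×0.0594)² = 0.0318
  w term: (0.5×0.0387)² = 0.000375
  d term: (1×0.0218)² = 0.000475
  c term: (2×0.0309)² = 0.00381
  y term: (1×0.0802)² = 0.00644
Total = 0.0429. Share from c = 0.00381/0.0429 = 0.0889.

8.89%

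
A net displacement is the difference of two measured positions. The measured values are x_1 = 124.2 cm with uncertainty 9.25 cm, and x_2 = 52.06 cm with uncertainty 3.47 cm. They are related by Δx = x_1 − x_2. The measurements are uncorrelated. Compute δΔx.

9.88 cm

For a sum/difference, combine absolute errors in quadrature:
  (δx_1)² = 85.6;  (δx_2)² = 12.0
δΔx = √(97.6) = 9.88 cm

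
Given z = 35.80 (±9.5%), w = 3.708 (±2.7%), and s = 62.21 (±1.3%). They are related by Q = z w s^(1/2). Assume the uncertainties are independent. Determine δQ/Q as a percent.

For a monomial Q ∝ z, w, s^(1/2), fractional errors add in quadrature:
  (1·δz/z)² = (1×0.0950)² = 0.00903;  (1·δw/w)² = (1×0.0270)² = 0.000729;  (½·δs/s)² = (0.5×0.0130)² = 4.23e-05
δQ/Q = √(0.00980) = 0.0990

9.90%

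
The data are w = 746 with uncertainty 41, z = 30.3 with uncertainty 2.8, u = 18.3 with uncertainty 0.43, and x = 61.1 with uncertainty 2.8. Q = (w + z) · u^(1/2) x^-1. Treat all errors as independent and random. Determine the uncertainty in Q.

Let h = w + z = 776. δh = √(δw² + δz²) = √(1680 + 7.84) = 41.1, so δh/h = 0.0529.
Q is then a monomial in h, u, x:
δQ/Q = √((δh/h)² + (½·δu/u)² + (-1·δx/x)²) = √(0.00280 + 0.000138 + 0.00210) = 0.0710
Q = 54.4, so δQ = 0.0710 × 54.4 = 3.86.

3.86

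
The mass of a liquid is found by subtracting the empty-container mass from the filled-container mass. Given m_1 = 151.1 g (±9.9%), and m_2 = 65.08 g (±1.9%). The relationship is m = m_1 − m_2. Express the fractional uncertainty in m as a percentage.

m is a linear combination, so absolute uncertainties add in quadrature:
  (δm_1)² = 224;  (δm_2)² = 1.53
δm = √(225) = 15.0 g
m = 86.02 g, so δm/m = 15.0/86.02 = 0.174.

17.4%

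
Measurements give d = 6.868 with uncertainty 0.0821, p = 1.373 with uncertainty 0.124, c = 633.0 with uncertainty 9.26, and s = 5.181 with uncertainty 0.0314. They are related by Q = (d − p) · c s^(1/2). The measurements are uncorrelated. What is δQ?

245

Let u = d − p = 5.495. δu = √(δd² + δp²) = √(0.00674 + 0.0154) = 0.149, so δu/u = 0.0271.
Q is then a monomial in u, c, s:
δQ/Q = √((δu/u)² + (1·δc/c)² + (½·δs/s)²) = √(0.000732 + 0.000214 + 9.18e-06) = 0.0309
Q = 7917, so δQ = 0.0309 × 7917 = 245.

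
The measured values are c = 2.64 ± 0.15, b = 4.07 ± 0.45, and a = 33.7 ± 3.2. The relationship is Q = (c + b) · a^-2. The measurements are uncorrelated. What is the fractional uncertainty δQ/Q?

0.203

Let u = c + b = 6.71. δu = √(δc² + δb²) = √(0.0225 + 0.203) = 0.474, so δu/u = 0.0707.
Q is then a monomial in u, a:
δQ/Q = √((δu/u)² + (-2·δa/a)²) = √(0.00500 + 0.0361) = 0.203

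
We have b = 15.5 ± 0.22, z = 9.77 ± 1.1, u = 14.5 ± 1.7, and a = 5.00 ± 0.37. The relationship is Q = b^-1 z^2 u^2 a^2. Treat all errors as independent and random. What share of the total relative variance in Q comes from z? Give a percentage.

(δQ/Q)² = (-1·δb/b)² + (2·δz/z)² + (2·δu/u)² + (2·δa/a)²
  b term: (-1×0.0142)² = 0.000201
  z term: (2×0.113)² = 0.0507
  u term: (2×0.117)² = 0.0550
  a term: (2×0.0740)² = 0.0219
Total = 0.128. Share from z = 0.0507/0.128 = 0.397.

39.7%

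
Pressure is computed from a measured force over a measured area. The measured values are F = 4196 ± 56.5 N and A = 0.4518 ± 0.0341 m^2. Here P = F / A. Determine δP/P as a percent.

For a monomial P ∝ F, A^-1, fractional errors add in quadrature:
  (1·δF/F)² = (1×0.0135)² = 0.000181;  (-1·δA/A)² = (-1×0.0755)² = 0.00570
δP/P = √(0.00588) = 0.0767

7.67%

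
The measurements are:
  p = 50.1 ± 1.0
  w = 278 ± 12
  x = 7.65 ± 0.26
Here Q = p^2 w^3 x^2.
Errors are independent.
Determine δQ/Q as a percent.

Since Q is a product/quotient, work with relative uncertainties:
  (2·δp/p)² = (2×0.0200)² = 0.00159;  (3·δw/w)² = (3×0.0432)² = 0.0168;  (2·δx/x)² = (2×0.0340)² = 0.00462
δQ/Q = √(0.0230) = 0.152

15.2%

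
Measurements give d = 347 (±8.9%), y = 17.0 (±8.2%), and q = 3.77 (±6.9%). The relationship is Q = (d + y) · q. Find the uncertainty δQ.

Let u = d + y = 364. δu = √(δd² + δy²) = √(954 + 1.94) = 30.9, so δu/u = 0.0849.
Q is then a monomial in u, q:
δQ/Q = √((δu/u)² + (1·δq/q)²) = √(0.00721 + 0.00476) = 0.109
Q = 1370, so δQ = 0.109 × 1370 = 150.

150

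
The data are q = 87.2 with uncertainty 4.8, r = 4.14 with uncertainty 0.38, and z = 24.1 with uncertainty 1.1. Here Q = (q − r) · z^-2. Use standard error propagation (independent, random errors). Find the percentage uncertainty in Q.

10.8%

Let u = q − r = 83.1. δu = √(δq² + δr²) = √(23.0 + 0.144) = 4.82, so δu/u = 0.0580.
Q is then a monomial in u, z:
δQ/Q = √((δu/u)² + (-2·δz/z)²) = √(0.00336 + 0.00833) = 0.108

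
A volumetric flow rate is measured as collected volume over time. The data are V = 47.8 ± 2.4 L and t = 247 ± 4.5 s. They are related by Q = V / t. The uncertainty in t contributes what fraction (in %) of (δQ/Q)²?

11.6%

(δQ/Q)² = (1·δV/V)² + (-1·δt/t)²
  V term: (1×0.0502)² = 0.00252
  t term: (-1×0.0182)² = 0.000332
Total = 0.00285. Share from t = 0.000332/0.00285 = 0.116.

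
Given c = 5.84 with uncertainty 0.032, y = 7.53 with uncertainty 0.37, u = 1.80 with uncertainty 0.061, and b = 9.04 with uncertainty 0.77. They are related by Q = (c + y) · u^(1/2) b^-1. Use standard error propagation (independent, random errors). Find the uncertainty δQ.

0.181

Let w = c + y = 13.4. δw = √(δc² + δy²) = √(0.00102 + 0.137) = 0.371, so δw/w = 0.0278.
Q is then a monomial in w, u, b:
δQ/Q = √((δw/w)² + (½·δu/u)² + (-1·δb/b)²) = √(0.000772 + 0.000287 + 0.00726) = 0.0912
Q = 1.98, so δQ = 0.0912 × 1.98 = 0.181.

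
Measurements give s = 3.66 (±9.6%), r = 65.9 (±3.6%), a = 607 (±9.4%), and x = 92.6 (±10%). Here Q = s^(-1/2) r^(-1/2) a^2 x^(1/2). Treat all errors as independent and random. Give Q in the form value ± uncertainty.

Relative error in a monomial: (δQ/Q)² = Σ (nᵢ · δxᵢ/xᵢ)².
  (−½·δs/s)² = (-0.5×0.0960)² = 0.00230;  (−½·δr/r)² = (-0.5×0.0360)² = 0.000324;  (2·δa/a)² = (2×0.0940)² = 0.0353;  (½·δx/x)² = (0.5×0.100)² = 0.00250
δQ/Q = √(0.0405) = 0.201
Q = 2.28e+05, so δQ = 0.201 × 2.28e+05 = 45900.

(2.28 ± 0.459) × 10^5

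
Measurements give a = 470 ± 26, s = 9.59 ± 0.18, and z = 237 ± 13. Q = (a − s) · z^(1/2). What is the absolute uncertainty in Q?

Let u = a − s = 460. δu = √(δa² + δs²) = √(676 + 0.0324) = 26.0, so δu/u = 0.0565.
Q is then a monomial in u, z:
δQ/Q = √((δu/u)² + (½·δz/z)²) = √(0.00319 + 0.000752) = 0.0628
Q = 7090, so δQ = 0.0628 × 7090 = 445.

445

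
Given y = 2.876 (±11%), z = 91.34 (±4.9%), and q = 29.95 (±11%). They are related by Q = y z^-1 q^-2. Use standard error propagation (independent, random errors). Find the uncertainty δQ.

8.8e-06

Each factor contributes (exponent × relative error)² to (δQ/Q)²:
  (1·δy/y)² = (1×0.110)² = 0.0121;  (-1·δz/z)² = (-1×0.0490)² = 0.00240;  (-2·δq/q)² = (-2×0.110)² = 0.0484
δQ/Q = √(0.0629) = 0.251
Q = 3.51e-05, so δQ = 0.251 × 3.51e-05 = 8.8e-06.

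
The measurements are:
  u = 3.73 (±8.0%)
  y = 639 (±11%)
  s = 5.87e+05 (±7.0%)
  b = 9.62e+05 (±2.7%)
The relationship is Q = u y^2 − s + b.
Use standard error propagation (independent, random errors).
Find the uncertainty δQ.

3.6e+05

Let p = u·y^2 = 1.52e+06. δp/p = √((1·δu/u)² + (2·δy/y)²) = √(0.00640 + 0.0484) = 0.234, so δp = 3.57e+05.
Q = p − s + b: δQ = √(δp² + δs² + δb²) = √(1.27e+11 + 1.69e+09 + 6.75e+08) = 3.6e+05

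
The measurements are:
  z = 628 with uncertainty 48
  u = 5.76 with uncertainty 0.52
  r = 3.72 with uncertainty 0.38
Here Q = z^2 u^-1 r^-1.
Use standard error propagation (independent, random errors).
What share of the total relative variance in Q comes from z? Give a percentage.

(δQ/Q)² = (2·δz/z)² + (-1·δu/u)² + (-1·δr/r)²
  z term: (2×0.0764)² = 0.0234
  u term: (-1×0.0903)² = 0.00815
  r term: (-1×0.102)² = 0.0104
Total = 0.0420. Share from z = 0.0234/0.0420 = 0.557.

55.7%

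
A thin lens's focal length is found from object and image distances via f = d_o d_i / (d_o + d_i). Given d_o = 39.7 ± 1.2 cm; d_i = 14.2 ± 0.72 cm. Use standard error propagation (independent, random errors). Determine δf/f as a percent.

3.82%

∂f/∂d_o = (d_i/(d_o+d_i))² = 0.0694;  ∂f/∂d_i = (d_o/(d_o+d_i))² = 0.543
δf = √((∂f/∂d_o · δd_o)² + (∂f/∂d_i · δd_i)²) = √(0.00694 + 0.153) = 0.399 cm
f = 10.5 cm, so δf/f = 0.399/10.5 = 0.0382.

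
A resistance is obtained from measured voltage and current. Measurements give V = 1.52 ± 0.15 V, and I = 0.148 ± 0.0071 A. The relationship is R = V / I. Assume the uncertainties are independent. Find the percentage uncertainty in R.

11.0%

For a monomial R ∝ V, I^-1, fractional errors add in quadrature:
  (1·δV/V)² = (1×0.0987)² = 0.00974;  (-1·δI/I)² = (-1×0.0480)² = 0.00230
δR/R = √(0.0120) = 0.110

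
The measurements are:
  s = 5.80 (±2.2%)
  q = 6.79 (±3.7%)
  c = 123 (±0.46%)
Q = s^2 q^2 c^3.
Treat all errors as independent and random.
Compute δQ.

For a monomial Q ∝ s^2, q^2, c^3, fractional errors add in quadrature:
  (2·δs/s)² = (2×0.0220)² = 0.00194;  (2·δq/q)² = (2×0.0370)² = 0.00548;  (3·δc/c)² = (3×0.00460)² = 0.000190
δQ/Q = √(0.00760) = 0.0872
Q = 2.89e+09, so δQ = 0.0872 × 2.89e+09 = 2.52e+08.

2.52e+08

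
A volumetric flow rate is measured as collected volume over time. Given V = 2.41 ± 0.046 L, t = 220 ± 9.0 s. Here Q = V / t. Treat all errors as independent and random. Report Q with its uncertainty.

For a monomial Q ∝ V, t^-1, fractional errors add in quadrature:
  (1·δV/V)² = (1×0.0191)² = 0.000364;  (-1·δt/t)² = (-1×0.0409)² = 0.00167
δQ/Q = √(0.00204) = 0.0451
Q = 0.0110 L/s, so δQ = 0.0451 × 0.0110 = 0.000495 L/s.

0.0110 ± 0.000495 L/s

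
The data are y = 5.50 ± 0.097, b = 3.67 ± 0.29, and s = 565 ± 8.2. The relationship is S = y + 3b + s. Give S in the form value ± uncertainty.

Sums and differences: (δS)² = Σ (cᵢ δxᵢ)².
  (δy)² = 0.00941;  (3·δb)² = 0.757;  (δs)² = 67.2
δS = √(68.0) = 8.25
S = 582.

582 ± 8.25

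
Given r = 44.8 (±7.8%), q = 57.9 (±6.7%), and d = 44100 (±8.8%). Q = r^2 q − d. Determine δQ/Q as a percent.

27.9%

Let p = r^2·q = 1.16e+05. δp/p = √((2·δr/r)² + (1·δq/q)²) = √(0.0243 + 0.00449) = 0.170, so δp = 19700.
Q = p − d: δQ = √(δp² + δd²) = √(3.89e+08 + 1.51e+07) = 20100
Q = 72100, so δQ/Q = 20100/72100 = 0.279.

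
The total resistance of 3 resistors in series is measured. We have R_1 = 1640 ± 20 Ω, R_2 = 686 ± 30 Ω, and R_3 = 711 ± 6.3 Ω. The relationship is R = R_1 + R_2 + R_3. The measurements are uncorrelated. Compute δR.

Each term contributes (cᵢ δxᵢ)² to (δR)²:
  (δR_1)² = 400;  (δR_2)² = 900;  (δR_3)² = 39.7
δR = √(1340) = 36.6 Ω

36.6 Ω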